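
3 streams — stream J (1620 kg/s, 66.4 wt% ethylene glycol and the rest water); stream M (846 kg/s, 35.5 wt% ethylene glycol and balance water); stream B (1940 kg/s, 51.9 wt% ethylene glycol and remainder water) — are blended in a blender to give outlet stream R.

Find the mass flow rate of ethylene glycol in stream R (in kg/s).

2383 kg/s

ethylene glycol out = ethylene glycol in = 1620×0.664 + 846×0.355 + 1940×0.519 = 2382.9 kg/s.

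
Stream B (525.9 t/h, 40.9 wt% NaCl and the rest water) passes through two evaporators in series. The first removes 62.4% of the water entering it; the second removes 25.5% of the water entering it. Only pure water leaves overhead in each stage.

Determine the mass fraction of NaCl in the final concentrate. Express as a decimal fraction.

water in feed = 525.9×0.591 = 310.81 t/h.
After stage 1: water left = (1−0.624)×310.81 = 116.86; stream total = 331.96 t/h.
After stage 2: water left = (1−0.255)×116.86 = 87.063; final concentrate = 302.16 t/h.
NaCl fraction = 215.09/302.16 = 0.712.

0.712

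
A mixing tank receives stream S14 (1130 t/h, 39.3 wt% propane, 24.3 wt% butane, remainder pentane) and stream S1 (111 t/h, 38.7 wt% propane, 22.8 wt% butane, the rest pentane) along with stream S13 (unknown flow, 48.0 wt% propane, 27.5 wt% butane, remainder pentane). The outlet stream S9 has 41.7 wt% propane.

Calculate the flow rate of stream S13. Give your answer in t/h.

Let S13 be the unknown flow. Total out = 1241 + S13.
propane balance: 487.05 + 0.480·S13 = 0.417·(1241 + S13)
(0.480 − 0.417)·S13 = 0.417×1241 − 487.05 = 30.45
S13 = 30.45 / 0.063 = 483.33 t/h

483.3 t/h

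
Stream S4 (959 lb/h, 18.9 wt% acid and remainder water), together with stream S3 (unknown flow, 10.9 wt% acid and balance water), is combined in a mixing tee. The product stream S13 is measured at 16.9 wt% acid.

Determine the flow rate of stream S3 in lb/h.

Let S3 be the unknown flow. Total out = 959 + S3.
acid balance: 181.25 + 0.109·S3 = 0.169·(959 + S3)
(0.109 − 0.169)·S3 = 0.169×959 − 181.25 = -19.18
S3 = -19.18 / -0.060 = 319.67 lb/h

319.7 lb/h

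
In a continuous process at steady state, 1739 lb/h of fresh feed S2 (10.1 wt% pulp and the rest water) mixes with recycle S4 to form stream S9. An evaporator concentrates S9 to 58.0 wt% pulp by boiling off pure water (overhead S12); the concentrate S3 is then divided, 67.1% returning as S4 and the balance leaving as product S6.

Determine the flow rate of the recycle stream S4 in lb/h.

Overall pulp balance (none leaves overhead): pulp in fresh feed = pulp in product, i.e. 1739×0.101 = (1−0.671)·S3·0.580.
S3 = 175.64/(0.580×0.329) = 920.44 lb/h.
Recycle S4 = 0.671×920.44 = 617.62 lb/h.

617.6 lb/h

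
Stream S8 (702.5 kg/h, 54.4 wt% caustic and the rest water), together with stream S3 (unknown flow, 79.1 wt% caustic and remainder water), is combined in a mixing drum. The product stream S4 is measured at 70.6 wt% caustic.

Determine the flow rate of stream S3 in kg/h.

1339 kg/h

Let S3 be the unknown flow. Total out = 702.5 + S3.
caustic balance: 382.16 + 0.791·S3 = 0.706·(702.5 + S3)
(0.791 − 0.706)·S3 = 0.706×702.5 − 382.16 = 113.8
S3 = 113.8 / 0.085 = 1338.9 kg/h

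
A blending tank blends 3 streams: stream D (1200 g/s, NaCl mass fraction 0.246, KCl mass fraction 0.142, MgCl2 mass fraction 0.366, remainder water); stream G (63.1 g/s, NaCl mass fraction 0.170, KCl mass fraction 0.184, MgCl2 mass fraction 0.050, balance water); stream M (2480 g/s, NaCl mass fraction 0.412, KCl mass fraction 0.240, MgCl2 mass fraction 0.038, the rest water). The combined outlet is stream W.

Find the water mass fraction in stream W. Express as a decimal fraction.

0.294

Total flow out = 1200 + 63.1 + 2480 = 3743.1 g/s.
water in = 1200×0.246 + 63.1×0.596 + 2480×0.310 = 1101.6 g/s.
water mass fraction in W = 1101.6/3743.1 = 0.294.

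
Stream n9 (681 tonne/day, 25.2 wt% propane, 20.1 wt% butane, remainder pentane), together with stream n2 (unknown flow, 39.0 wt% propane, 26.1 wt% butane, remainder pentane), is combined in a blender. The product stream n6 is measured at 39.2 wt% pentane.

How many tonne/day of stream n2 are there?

Let n2 be the unknown flow. Total out = 681 + n2.
pentane balance: 372.51 + 0.349·n2 = 0.392·(681 + n2)
(0.349 − 0.392)·n2 = 0.392×681 − 372.51 = -105.56
n2 = -105.56 / -0.043 = 2454.8 tonne/day

2455 tonne/day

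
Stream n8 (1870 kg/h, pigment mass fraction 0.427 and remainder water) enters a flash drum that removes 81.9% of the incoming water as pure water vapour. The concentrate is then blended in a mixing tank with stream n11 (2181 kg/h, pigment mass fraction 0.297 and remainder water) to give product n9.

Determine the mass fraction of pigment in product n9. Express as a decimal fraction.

0.456

Vapour removed = 0.819×0.573×1870 = 877.57 kg/h; concentrate = 992.43 kg/h.
pigment reaching the mixer = 798.49 (from concentrate) + 2181×0.297 = 1446.2 kg/h.
Product flow = 992.43 + 2181 = 3173.4 kg/h; pigment fraction = 0.456.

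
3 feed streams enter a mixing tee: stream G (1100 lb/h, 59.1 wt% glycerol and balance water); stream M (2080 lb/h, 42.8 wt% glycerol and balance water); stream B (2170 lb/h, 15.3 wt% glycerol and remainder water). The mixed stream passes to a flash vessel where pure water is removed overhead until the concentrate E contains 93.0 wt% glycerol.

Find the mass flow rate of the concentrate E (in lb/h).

glycerol entering = 1100×0.591 + 2080×0.428 + 2170×0.153 = 1872.3 lb/h.
All glycerol reports to E, so E = 1872.3/0.930 = 2013.3 lb/h.

2013 lb/h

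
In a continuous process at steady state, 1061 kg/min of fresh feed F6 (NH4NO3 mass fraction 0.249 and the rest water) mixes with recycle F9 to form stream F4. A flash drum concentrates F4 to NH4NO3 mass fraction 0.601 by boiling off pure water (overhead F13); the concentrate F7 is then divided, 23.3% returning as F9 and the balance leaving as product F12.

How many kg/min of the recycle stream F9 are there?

133.5 kg/min

Overall NH4NO3 balance (none leaves overhead): NH4NO3 in fresh feed = NH4NO3 in product, i.e. 1061×0.249 = (1−0.233)·F7·0.601.
F7 = 264.19/(0.601×0.767) = 573.12 kg/min.
Recycle F9 = 0.233×573.12 = 133.54 kg/min.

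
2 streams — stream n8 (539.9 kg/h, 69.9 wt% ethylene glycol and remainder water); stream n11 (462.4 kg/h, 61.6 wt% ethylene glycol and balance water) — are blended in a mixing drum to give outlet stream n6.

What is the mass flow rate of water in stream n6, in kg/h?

340.1 kg/h

water out = water in = 539.9×0.301 + 462.4×0.384 = 340.07 kg/h.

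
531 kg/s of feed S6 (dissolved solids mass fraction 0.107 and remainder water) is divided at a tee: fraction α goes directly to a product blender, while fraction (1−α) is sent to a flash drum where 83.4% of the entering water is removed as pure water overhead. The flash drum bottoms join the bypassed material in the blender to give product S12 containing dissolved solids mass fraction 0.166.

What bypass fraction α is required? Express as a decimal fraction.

All 531×0.107 = 56.817 kg/s of dissolved solids reaches S12, so S12 = 56.817/0.166 = 342.27 kg/s and vapour = 188.73 kg/s.
The evaporator receives (1−α)·531 of feed at 0.893 water and removes 0.834 of that water:
0.834×0.893×(1−α)×531 = 188.73
(1−α) = 188.73/395.47 = 0.4772;  α = 0.5228.

0.523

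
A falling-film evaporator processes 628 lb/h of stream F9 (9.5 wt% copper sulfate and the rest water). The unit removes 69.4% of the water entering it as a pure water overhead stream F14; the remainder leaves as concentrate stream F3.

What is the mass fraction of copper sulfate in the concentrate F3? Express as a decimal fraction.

copper sulfate is not removed: 628×0.095 = 59.66 lb/h of copper sulfate enters F3.
water entering = 628×0.905 = 568.34 lb/h; overhead removed = 0.694×568.34 = 394.43 lb/h.
Concentrate = 628 − 394.43 = 233.57 lb/h.
Mass fraction = 59.66/233.57 = 0.255.

0.255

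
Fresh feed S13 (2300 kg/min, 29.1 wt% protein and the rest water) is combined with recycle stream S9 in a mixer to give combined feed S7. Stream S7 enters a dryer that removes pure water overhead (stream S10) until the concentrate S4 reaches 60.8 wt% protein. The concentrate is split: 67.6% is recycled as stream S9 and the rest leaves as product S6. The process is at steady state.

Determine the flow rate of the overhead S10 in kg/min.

Overall protein balance (none leaves overhead): protein in fresh feed = protein in product, i.e. 2300×0.291 = (1−0.676)·S4·0.608.
S4 = 669.3/(0.608×0.324) = 3397.6 kg/min.
Recycle S9 = 0.676×3397.6 = 2296.8 kg/min.
Combined feed S7 = 2300 + 2296.8 = 4596.8 kg/min.
Overhead S10 = S7 − S4 = 4596.8 − 3397.6 = 1199.2 kg/min.

1199 kg/min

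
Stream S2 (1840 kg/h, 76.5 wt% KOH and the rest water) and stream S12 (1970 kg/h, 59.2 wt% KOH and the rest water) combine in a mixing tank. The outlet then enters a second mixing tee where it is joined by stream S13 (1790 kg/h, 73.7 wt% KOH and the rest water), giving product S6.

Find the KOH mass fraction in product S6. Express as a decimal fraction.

Overall, product flow = 5600 kg/h.
KOH in = 1840×0.765 + 1970×0.592 + 1790×0.737 = 3893.1 kg/h.
KOH fraction in S6 = 0.695.

0.695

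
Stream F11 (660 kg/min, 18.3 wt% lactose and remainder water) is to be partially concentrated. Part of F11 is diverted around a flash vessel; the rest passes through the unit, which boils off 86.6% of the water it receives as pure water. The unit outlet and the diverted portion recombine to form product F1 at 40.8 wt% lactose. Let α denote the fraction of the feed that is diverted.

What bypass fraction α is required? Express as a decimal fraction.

All 660×0.183 = 120.78 kg/min of lactose reaches F1, so F1 = 120.78/0.408 = 296.03 kg/min and vapour = 363.97 kg/min.
The evaporator receives (1−α)·660 of feed at 0.817 water and removes 0.866 of that water:
0.866×0.817×(1−α)×660 = 363.97
(1−α) = 363.97/466.96 = 0.7794;  α = 0.2206.

0.221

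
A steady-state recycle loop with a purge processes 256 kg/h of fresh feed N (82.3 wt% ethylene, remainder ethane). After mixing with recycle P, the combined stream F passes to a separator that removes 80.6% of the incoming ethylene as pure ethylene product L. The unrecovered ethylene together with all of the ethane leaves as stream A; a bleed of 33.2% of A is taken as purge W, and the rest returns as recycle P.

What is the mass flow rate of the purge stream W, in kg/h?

ethane enters only via N and leaves only via the purge: 256×0.177 = 0.332×(ethane in A), and the separator passes all ethane, so ethane in F = ethane in A = 136.48 kg/h.
ethylene in F: m_A = 256×0.823 + (1−0.332)·(1−0.806)·m_A, so m_A = 210.69/0.8704 = 242.06 kg/h.
A = (1−0.806)×242.06 + 136.48 = 183.44 kg/h.
Purge W = 0.332×183.44 = 60.902 kg/h.

60.9 kg/h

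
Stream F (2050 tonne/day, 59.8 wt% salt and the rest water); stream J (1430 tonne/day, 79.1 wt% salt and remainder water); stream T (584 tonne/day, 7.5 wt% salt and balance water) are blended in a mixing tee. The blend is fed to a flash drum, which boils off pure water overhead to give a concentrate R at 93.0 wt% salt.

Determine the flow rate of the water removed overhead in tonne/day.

salt entering = 2050×0.598 + 1430×0.791 + 584×0.075 = 2400.8 tonne/day.
All salt reports to R, so R = 2400.8/0.930 = 2581.5 tonne/day.
Total feed = 4064 tonne/day; overhead = 4064 − 2581.5 = 1482.5 tonne/day.

1482 tonne/day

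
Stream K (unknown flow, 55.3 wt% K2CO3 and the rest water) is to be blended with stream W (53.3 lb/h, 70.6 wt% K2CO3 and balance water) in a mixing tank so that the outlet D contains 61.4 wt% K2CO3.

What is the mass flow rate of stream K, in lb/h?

80.39 lb/h

Let K be the unknown flow. Total out = 53.3 + K.
K2CO3 balance: 37.63 + 0.553·K = 0.614·(53.3 + K)
(0.553 − 0.614)·K = 0.614×53.3 − 37.63 = -4.9036
K = -4.9036 / -0.061 = 80.387 lb/h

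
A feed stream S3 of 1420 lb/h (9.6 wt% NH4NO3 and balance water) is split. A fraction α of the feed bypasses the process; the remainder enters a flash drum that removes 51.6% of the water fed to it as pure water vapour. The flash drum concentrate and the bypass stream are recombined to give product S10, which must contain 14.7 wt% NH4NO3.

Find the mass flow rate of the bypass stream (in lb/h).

363.9 lb/h

All 1420×0.096 = 136.32 lb/h of NH4NO3 reaches S10, so S10 = 136.32/0.147 = 927.35 lb/h and vapour = 492.65 lb/h.
The evaporator receives (1−α)·1420 of feed at 0.904 water and removes 0.516 of that water:
0.516×0.904×(1−α)×1420 = 492.65
(1−α) = 492.65/662.38 = 0.7438;  α = 0.2562.
Bypass flow = 0.2562×1420 = 363.86 lb/h.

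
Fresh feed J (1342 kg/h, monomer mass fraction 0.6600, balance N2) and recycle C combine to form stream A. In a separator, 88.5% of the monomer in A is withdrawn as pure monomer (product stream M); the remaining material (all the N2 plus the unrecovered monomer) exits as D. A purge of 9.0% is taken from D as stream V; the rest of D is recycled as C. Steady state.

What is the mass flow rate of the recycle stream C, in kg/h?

N2 enters only via J and leaves only via the purge: 1342×0.340 = 0.090×(N2 in D), and the separator passes all N2, so N2 in A = N2 in D = 5069.8 kg/h.
monomer in A: m_A = 1342×0.660 + (1−0.090)·(1−0.885)·m_A, so m_A = 885.72/0.8953 = 989.24 kg/h.
D = (1−0.885)×989.24 + 5069.8 = 5183.5 kg/h.
Recycle C = (1−0.090)×5183.5 = 4717 kg/h.

4717 kg/h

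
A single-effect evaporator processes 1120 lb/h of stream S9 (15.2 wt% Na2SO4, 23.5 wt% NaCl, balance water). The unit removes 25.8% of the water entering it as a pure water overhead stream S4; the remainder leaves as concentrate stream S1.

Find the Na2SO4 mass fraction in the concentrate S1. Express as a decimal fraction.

0.181

Na2SO4 is not removed: 1120×0.152 = 170.24 lb/h of Na2SO4 enters S1.
water entering = 1120×0.613 = 686.56 lb/h; overhead removed = 0.258×686.56 = 177.13 lb/h.
Concentrate = 1120 − 177.13 = 942.87 lb/h.
Mass fraction = 170.24/942.87 = 0.181.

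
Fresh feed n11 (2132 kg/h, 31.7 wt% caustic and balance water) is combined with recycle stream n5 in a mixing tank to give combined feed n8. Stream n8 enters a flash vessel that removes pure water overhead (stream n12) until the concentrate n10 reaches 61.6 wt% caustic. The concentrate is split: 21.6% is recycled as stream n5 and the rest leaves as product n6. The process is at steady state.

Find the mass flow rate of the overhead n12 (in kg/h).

1035 kg/h

Overall caustic balance (none leaves overhead): caustic in fresh feed = caustic in product, i.e. 2132×0.317 = (1−0.216)·n10·0.616.
n10 = 675.84/(0.616×0.784) = 1399.4 kg/h.
Recycle n5 = 0.216×1399.4 = 302.28 kg/h.
Combined feed n8 = 2132 + 302.28 = 2434.3 kg/h.
Overhead n12 = n8 − n10 = 2434.3 − 1399.4 = 1034.9 kg/h.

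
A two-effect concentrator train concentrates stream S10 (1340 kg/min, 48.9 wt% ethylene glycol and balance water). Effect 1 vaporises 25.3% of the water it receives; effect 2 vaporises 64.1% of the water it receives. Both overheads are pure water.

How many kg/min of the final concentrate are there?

838.9 kg/min

water in feed = 1340×0.511 = 684.74 kg/min.
After stage 1: water left = (1−0.253)×684.74 = 511.5; stream total = 1166.8 kg/min.
After stage 2: water left = (1−0.641)×511.5 = 183.63; final concentrate = 838.89 kg/min.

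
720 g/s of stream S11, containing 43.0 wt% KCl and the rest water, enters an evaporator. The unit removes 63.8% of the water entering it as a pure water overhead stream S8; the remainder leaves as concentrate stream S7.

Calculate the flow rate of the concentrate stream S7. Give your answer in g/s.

458.2 g/s

water entering = 720×0.570 = 410.4 g/s; overhead removed = 0.638×410.4 = 261.84 g/s.
Concentrate = 720 − 261.84 = 458.16 g/s.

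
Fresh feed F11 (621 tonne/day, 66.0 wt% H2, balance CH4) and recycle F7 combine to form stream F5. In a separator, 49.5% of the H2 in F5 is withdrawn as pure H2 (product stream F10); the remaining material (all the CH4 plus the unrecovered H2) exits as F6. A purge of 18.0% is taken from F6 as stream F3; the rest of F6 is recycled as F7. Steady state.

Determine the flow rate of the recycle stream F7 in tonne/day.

CH4 enters only via F11 and leaves only via the purge: 621×0.340 = 0.180×(CH4 in F6), and the separator passes all CH4, so CH4 in F5 = CH4 in F6 = 1173 tonne/day.
H2 in F5: m_A = 621×0.660 + (1−0.180)·(1−0.495)·m_A, so m_A = 409.86/0.5859 = 699.54 tonne/day.
F6 = (1−0.495)×699.54 + 1173 = 1526.3 tonne/day.
Recycle F7 = (1−0.180)×1526.3 = 1251.5 tonne/day.

1252 tonne/day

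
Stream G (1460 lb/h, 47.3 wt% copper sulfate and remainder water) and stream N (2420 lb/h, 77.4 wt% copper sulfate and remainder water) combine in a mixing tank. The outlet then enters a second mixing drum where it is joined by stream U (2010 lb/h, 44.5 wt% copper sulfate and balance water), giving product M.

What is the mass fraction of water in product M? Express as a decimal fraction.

0.4129

Overall, product flow = 5890 lb/h.
water in = 1460×0.527 + 2420×0.226 + 2010×0.555 = 2431.9 lb/h.
water fraction in M = 0.4129.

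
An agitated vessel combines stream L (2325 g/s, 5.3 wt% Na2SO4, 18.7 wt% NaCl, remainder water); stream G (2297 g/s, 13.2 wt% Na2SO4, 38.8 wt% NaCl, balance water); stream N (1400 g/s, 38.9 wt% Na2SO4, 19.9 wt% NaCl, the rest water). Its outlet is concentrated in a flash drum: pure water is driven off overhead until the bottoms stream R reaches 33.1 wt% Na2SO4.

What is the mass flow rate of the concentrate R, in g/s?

2934 g/s

Na2SO4 entering = 2325×0.053 + 2297×0.132 + 1400×0.389 = 971.03 g/s.
All Na2SO4 reports to R, so R = 971.03/0.331 = 2933.6 g/s.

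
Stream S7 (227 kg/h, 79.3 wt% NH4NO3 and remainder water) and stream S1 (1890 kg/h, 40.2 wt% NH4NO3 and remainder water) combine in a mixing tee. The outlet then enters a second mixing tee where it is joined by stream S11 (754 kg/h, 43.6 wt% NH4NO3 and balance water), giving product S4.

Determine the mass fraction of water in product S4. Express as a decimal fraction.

0.5582

Overall, product flow = 2871 kg/h.
water in = 227×0.207 + 1890×0.598 + 754×0.564 = 1602.5 kg/h.
water fraction in S4 = 0.5582.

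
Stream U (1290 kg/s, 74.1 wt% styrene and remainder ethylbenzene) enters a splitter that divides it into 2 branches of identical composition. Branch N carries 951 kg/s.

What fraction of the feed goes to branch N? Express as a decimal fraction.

Fraction to N = 951/1290 = 0.7372.

0.737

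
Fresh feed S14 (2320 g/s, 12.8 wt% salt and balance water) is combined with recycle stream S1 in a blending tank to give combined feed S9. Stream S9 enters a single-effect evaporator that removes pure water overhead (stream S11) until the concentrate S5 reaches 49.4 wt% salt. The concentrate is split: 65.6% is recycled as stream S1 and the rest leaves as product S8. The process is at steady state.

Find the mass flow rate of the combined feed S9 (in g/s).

3466 g/s

Overall salt balance (none leaves overhead): salt in fresh feed = salt in product, i.e. 2320×0.128 = (1−0.656)·S5·0.494.
S5 = 296.96/(0.494×0.344) = 1747.5 g/s.
Recycle S1 = 0.656×1747.5 = 1146.3 g/s.
Combined feed S9 = 2320 + 1146.3 = 3466.3 g/s.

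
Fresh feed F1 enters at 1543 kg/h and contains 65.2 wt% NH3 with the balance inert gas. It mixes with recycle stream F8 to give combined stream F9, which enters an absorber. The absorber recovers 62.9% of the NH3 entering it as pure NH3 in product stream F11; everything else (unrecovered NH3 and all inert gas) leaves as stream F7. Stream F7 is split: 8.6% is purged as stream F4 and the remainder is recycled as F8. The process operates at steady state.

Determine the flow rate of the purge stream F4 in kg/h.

585.5 kg/h

inert gas enters only via F1 and leaves only via the purge: 1543×0.348 = 0.086×(inert gas in F7), and the absorber passes all inert gas, so inert gas in F9 = inert gas in F7 = 6243.8 kg/h.
NH3 in F9: m_A = 1543×0.652 + (1−0.086)·(1−0.629)·m_A, so m_A = 1006/0.6609 = 1522.2 kg/h.
F7 = (1−0.629)×1522.2 + 6243.8 = 6808.5 kg/h.
Purge F4 = 0.086×6808.5 = 585.53 kg/h.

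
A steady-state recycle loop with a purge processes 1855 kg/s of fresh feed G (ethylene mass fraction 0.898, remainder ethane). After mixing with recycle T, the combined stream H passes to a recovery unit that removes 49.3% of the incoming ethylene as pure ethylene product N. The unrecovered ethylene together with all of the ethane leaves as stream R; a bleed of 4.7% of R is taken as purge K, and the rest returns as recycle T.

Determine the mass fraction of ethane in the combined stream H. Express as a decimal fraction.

0.555

ethane enters only via G and leaves only via the purge: 1855×0.102 = 0.047×(ethane in R), and the recovery unit passes all ethane, so ethane in H = ethane in R = 4025.7 kg/s.
ethylene in H: m_A = 1855×0.898 + (1−0.047)·(1−0.493)·m_A, so m_A = 1665.8/0.5168 = 3223.1 kg/s.
H = 3223.1 + 4025.7 = 7248.8 kg/s.
ethane fraction in H = 4025.7/7248.8 = 0.555.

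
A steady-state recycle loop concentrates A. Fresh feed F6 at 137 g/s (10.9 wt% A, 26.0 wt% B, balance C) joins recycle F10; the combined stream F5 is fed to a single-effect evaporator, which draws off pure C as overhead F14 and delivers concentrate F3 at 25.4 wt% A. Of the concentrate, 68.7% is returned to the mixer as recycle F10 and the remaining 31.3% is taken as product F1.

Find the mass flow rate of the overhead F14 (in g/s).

Overall A balance (none leaves overhead): A in fresh feed = A in product, i.e. 137×0.109 = (1−0.687)·F3·0.254.
F3 = 14.933/(0.254×0.313) = 187.83 g/s.
Recycle F10 = 0.687×187.83 = 129.04 g/s.
Combined feed F5 = 137 + 129.04 = 266.04 g/s.
Overhead F14 = F5 − F3 = 266.04 − 187.83 = 78.209 g/s.

78.21 g/s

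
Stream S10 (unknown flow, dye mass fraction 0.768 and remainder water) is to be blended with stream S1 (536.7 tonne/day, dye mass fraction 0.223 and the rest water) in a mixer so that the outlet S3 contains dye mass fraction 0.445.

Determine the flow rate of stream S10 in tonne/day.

368.9 tonne/day

Let S10 be the unknown flow. Total out = 536.7 + S10.
dye balance: 119.68 + 0.768·S10 = 0.445·(536.7 + S10)
(0.768 − 0.445)·S10 = 0.445×536.7 − 119.68 = 119.15
S10 = 119.15 / 0.323 = 368.88 tonne/day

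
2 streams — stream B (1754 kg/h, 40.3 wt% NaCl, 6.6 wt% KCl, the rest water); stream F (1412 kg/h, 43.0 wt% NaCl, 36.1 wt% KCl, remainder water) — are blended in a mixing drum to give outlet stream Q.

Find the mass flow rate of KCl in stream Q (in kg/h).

625.5 kg/h

KCl out = KCl in = 1754×0.066 + 1412×0.361 = 625.5 kg/h.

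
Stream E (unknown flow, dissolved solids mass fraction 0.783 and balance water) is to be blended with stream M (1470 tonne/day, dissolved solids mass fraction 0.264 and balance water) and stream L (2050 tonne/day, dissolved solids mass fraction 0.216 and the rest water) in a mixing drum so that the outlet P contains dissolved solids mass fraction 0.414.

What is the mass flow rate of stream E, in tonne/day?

Let E be the unknown flow. Total out = 3520 + E.
dissolved solids balance: 830.88 + 0.783·E = 0.414·(3520 + E)
(0.783 − 0.414)·E = 0.414×3520 − 830.88 = 626.4
E = 626.4 / 0.369 = 1697.6 tonne/day

1698 tonne/day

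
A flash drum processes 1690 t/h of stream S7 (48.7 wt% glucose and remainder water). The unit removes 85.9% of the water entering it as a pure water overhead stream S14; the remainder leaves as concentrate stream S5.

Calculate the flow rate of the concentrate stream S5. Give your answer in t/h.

945.3 t/h

water entering = 1690×0.513 = 866.97 t/h; overhead removed = 0.859×866.97 = 744.73 t/h.
Concentrate = 1690 − 744.73 = 945.27 t/h.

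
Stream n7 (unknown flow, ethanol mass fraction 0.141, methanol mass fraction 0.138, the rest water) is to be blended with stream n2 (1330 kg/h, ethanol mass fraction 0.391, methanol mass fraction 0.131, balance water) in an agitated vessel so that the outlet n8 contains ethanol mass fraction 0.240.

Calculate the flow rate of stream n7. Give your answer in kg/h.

Let n7 be the unknown flow. Total out = 1330 + n7.
ethanol balance: 520.03 + 0.141·n7 = 0.240·(1330 + n7)
(0.141 − 0.240)·n7 = 0.240×1330 − 520.03 = -200.83
n7 = -200.83 / -0.099 = 2028.6 kg/h

2029 kg/h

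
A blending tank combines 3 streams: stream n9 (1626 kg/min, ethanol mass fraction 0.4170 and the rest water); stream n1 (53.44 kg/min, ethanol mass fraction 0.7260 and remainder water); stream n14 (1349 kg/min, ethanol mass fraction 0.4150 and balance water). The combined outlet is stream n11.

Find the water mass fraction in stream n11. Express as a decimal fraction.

Total flow out = 1626 + 53.44 + 1349 = 3028.4 kg/min.
water in = 1626×0.583 + 53.44×0.274 + 1349×0.585 = 1751.8 kg/min.
water mass fraction in n11 = 1751.8/3028.4 = 0.5784.

0.5784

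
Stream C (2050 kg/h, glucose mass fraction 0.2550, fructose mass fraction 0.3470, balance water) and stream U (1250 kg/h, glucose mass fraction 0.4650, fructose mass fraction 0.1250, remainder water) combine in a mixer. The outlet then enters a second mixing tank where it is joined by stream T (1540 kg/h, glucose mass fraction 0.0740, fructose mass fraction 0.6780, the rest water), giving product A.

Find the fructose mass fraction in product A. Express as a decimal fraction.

Overall, product flow = 4840 kg/h.
fructose in = 2050×0.347 + 1250×0.125 + 1540×0.678 = 1911.7 kg/h.
fructose fraction in A = 0.3950.

0.3950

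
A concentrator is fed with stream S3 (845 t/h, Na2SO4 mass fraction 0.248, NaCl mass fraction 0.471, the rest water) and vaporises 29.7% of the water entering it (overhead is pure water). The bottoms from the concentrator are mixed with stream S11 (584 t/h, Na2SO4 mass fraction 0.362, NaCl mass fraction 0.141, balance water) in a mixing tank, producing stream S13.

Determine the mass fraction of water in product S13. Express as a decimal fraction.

Vapour removed = 0.297×0.281×845 = 70.521 t/h; concentrate = 774.48 t/h.
water reaching the mixer = 166.92 (from concentrate) + 584×0.497 = 457.17 t/h.
Product flow = 774.48 + 584 = 1358.5 t/h; water fraction = 0.337.

0.337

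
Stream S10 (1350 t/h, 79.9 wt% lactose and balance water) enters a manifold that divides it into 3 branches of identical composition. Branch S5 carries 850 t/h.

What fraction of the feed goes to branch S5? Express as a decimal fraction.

0.630

Fraction to S5 = 850/1350 = 0.6296.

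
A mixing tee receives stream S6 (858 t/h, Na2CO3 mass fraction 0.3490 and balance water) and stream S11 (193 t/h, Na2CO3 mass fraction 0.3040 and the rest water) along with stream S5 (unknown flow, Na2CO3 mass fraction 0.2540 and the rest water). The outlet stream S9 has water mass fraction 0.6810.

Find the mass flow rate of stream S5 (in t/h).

351.5 t/h

Let S5 be the unknown flow. Total out = 1051 + S5.
water balance: 692.89 + 0.746·S5 = 0.681·(1051 + S5)
(0.746 − 0.681)·S5 = 0.681×1051 − 692.89 = 22.845
S5 = 22.845 / 0.065 = 351.46 t/h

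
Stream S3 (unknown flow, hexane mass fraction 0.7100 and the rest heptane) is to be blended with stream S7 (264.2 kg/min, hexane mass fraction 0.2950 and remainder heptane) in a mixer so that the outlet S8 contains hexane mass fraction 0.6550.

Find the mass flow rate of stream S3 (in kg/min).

1729 kg/min

Let S3 be the unknown flow. Total out = 264.2 + S3.
hexane balance: 77.939 + 0.710·S3 = 0.655·(264.2 + S3)
(0.710 − 0.655)·S3 = 0.655×264.2 − 77.939 = 95.112
S3 = 95.112 / 0.055 = 1729.3 kg/min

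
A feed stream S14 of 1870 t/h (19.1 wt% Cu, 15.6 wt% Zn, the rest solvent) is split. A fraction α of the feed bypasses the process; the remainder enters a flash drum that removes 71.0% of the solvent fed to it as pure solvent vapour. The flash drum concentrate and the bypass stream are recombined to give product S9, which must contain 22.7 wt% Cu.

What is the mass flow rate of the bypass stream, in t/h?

1230 t/h

All 1870×0.191 = 357.17 t/h of Cu reaches S9, so S9 = 357.17/0.227 = 1573.4 t/h and vapour = 296.56 t/h.
The evaporator receives (1−α)·1870 of feed at 0.653 solvent and removes 0.710 of that solvent:
0.710×0.653×(1−α)×1870 = 296.56
(1−α) = 296.56/866.99 = 0.3421;  α = 0.6579.
Bypass flow = 0.6579×1870 = 1230.3 t/h.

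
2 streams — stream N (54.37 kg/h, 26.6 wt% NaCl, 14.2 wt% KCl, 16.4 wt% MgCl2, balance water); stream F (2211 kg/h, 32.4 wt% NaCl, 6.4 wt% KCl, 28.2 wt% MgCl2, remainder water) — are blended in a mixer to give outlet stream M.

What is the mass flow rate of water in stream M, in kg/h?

water out = water in = 54.37×0.428 + 2211×0.330 = 752.9 kg/h.

752.9 kg/h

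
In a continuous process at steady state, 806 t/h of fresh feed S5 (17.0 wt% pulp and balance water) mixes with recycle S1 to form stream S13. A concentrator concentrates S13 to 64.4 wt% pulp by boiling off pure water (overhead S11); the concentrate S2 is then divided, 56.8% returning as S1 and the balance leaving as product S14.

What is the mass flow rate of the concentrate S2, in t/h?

Overall pulp balance (none leaves overhead): pulp in fresh feed = pulp in product, i.e. 806×0.170 = (1−0.568)·S2·0.644.
S2 = 137.02/(0.644×0.432) = 492.51 t/h.

492.5 t/h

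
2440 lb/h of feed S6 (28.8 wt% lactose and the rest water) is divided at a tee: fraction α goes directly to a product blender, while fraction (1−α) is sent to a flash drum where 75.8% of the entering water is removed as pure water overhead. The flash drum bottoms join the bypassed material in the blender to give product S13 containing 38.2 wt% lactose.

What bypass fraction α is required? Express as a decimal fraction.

All 2440×0.288 = 702.72 lb/h of lactose reaches S13, so S13 = 702.72/0.382 = 1839.6 lb/h and vapour = 600.42 lb/h.
The evaporator receives (1−α)·2440 of feed at 0.712 water and removes 0.758 of that water:
0.758×0.712×(1−α)×2440 = 600.42
(1−α) = 600.42/1316.9 = 0.4559;  α = 0.5441.

0.544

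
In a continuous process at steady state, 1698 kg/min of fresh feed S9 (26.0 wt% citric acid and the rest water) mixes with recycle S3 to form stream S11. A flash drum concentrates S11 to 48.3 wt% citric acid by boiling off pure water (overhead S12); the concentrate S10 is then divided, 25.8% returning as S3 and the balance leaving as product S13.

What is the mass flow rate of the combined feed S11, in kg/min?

2016 kg/min

Overall citric acid balance (none leaves overhead): citric acid in fresh feed = citric acid in product, i.e. 1698×0.260 = (1−0.258)·S10·0.483.
S10 = 441.48/(0.483×0.742) = 1231.9 kg/min.
Recycle S3 = 0.258×1231.9 = 317.82 kg/min.
Combined feed S11 = 1698 + 317.82 = 2015.8 kg/min.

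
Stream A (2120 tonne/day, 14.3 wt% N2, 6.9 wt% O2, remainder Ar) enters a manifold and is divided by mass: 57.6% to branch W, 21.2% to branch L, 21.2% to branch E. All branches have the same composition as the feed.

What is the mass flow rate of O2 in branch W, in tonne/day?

84.26 tonne/day

Branch W total = 0.576×2120 = 1221.1 tonne/day.
O2 in W = 0.069×1221.1 = 84.257 tonne/day.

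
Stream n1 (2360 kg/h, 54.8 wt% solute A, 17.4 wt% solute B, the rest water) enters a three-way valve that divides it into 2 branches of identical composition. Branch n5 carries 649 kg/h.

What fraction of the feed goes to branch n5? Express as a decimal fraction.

Fraction to n5 = 649/2360 = 0.2750.

0.275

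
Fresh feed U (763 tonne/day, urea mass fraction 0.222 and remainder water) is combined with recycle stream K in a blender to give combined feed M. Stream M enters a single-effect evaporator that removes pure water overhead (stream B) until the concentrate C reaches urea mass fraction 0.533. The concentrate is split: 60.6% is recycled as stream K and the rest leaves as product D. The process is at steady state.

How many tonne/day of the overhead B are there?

445.2 tonne/day

Overall urea balance (none leaves overhead): urea in fresh feed = urea in product, i.e. 763×0.222 = (1−0.606)·C·0.533.
C = 169.39/(0.533×0.394) = 806.59 tonne/day.
Recycle K = 0.606×806.59 = 488.79 tonne/day.
Combined feed M = 763 + 488.79 = 1251.8 tonne/day.
Overhead B = M − C = 1251.8 − 806.59 = 445.2 tonne/day.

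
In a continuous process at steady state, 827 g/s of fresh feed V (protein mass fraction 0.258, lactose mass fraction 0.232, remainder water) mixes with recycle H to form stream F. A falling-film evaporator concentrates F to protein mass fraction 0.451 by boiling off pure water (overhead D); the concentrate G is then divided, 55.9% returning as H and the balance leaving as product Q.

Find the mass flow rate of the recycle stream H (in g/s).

599.7 g/s

Overall protein balance (none leaves overhead): protein in fresh feed = protein in product, i.e. 827×0.258 = (1−0.559)·G·0.451.
G = 213.37/(0.451×0.441) = 1072.8 g/s.
Recycle H = 0.559×1072.8 = 599.68 g/s.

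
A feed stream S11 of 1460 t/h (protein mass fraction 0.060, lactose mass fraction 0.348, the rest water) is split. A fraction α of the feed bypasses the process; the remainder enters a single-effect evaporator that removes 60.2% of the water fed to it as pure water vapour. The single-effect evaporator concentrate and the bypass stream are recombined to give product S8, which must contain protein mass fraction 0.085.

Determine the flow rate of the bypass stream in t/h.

255.1 t/h

All 1460×0.060 = 87.6 t/h of protein reaches S8, so S8 = 87.6/0.085 = 1030.6 t/h and vapour = 429.41 t/h.
The evaporator receives (1−α)·1460 of feed at 0.592 water and removes 0.602 of that water:
0.602×0.592×(1−α)×1460 = 429.41
(1−α) = 429.41/520.32 = 0.8253;  α = 0.1747.
Bypass flow = 0.1747×1460 = 255.09 t/h.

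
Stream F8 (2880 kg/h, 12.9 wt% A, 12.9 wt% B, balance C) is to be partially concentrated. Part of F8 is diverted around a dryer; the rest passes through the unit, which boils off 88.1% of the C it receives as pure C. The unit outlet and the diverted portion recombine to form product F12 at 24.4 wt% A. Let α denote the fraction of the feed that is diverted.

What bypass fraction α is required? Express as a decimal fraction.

0.279

All 2880×0.129 = 371.52 kg/h of A reaches F12, so F12 = 371.52/0.244 = 1522.6 kg/h and vapour = 1357.4 kg/h.
The evaporator receives (1−α)·2880 of feed at 0.742 C and removes 0.881 of that C:
0.881×0.742×(1−α)×2880 = 1357.4
(1−α) = 1357.4/1882.7 = 0.7210;  α = 0.2790.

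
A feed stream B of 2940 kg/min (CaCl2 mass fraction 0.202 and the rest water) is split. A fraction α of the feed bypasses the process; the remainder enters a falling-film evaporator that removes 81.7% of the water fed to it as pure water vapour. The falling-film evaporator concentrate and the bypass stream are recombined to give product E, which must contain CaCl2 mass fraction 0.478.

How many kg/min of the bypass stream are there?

336.2 kg/min

All 2940×0.202 = 593.88 kg/min of CaCl2 reaches E, so E = 593.88/0.478 = 1242.4 kg/min and vapour = 1697.6 kg/min.
The evaporator receives (1−α)·2940 of feed at 0.798 water and removes 0.817 of that water:
0.817×0.798×(1−α)×2940 = 1697.6
(1−α) = 1697.6/1916.8 = 0.8856;  α = 0.1144.
Bypass flow = 0.1144×2940 = 336.22 kg/min.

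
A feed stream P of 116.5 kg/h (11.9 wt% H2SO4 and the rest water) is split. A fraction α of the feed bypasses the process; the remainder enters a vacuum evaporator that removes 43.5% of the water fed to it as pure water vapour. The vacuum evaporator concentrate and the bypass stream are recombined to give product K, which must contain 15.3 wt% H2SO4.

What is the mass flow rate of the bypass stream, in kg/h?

All 116.5×0.119 = 13.864 kg/h of H2SO4 reaches K, so K = 13.864/0.153 = 90.611 kg/h and vapour = 25.889 kg/h.
The evaporator receives (1−α)·116.5 of feed at 0.881 water and removes 0.435 of that water:
0.435×0.881×(1−α)×116.5 = 25.889
(1−α) = 25.889/44.647 = 0.5799;  α = 0.4201.
Bypass flow = 0.4201×116.5 = 48.946 kg/h.

48.95 kg/h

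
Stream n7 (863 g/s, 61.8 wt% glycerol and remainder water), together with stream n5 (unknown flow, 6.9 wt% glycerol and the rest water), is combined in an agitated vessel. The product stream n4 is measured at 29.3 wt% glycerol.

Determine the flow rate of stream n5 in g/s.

Let n5 be the unknown flow. Total out = 863 + n5.
glycerol balance: 533.33 + 0.069·n5 = 0.293·(863 + n5)
(0.069 − 0.293)·n5 = 0.293×863 − 533.33 = -280.47
n5 = -280.47 / -0.224 = 1252.1 g/s

1252 g/s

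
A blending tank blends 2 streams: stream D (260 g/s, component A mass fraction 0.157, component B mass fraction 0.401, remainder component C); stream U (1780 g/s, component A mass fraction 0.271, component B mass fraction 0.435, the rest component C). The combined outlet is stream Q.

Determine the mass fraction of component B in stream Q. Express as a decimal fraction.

0.431

Total flow out = 260 + 1780 = 2040 g/s.
component B in = 260×0.401 + 1780×0.435 = 878.56 g/s.
component B mass fraction in Q = 878.56/2040 = 0.431.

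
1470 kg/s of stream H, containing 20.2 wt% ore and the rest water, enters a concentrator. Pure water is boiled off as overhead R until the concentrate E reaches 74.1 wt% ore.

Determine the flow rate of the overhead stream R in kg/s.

1069 kg/s

ore is conserved: 1470×0.202 = 296.94 kg/s all reports to the concentrate.
Concentrate = 296.94/(target fraction) = 400.73 kg/s.
Overhead = 1470 − 400.73 = 1069.3 kg/s.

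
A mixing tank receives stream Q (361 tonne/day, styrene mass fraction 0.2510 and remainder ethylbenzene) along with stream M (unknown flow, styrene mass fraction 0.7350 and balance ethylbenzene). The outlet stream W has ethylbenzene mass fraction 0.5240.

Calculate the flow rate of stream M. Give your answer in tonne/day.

313.6 tonne/day

Let M be the unknown flow. Total out = 361 + M.
ethylbenzene balance: 270.39 + 0.265·M = 0.524·(361 + M)
(0.265 − 0.524)·M = 0.524×361 − 270.39 = -81.225
M = -81.225 / -0.259 = 313.61 tonne/day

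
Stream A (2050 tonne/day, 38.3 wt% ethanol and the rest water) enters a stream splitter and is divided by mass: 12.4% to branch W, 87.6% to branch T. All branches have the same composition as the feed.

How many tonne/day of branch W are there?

Branch W flow = 0.124×2050 = 254.2 tonne/day.

254.2 tonne/day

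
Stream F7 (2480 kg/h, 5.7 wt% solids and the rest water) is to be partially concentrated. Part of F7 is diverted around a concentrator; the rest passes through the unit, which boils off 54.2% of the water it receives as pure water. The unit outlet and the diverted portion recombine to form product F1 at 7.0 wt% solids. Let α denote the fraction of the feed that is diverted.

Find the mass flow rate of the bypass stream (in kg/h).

1579 kg/h

All 2480×0.057 = 141.36 kg/h of solids reaches F1, so F1 = 141.36/0.070 = 2019.4 kg/h and vapour = 460.57 kg/h.
The evaporator receives (1−α)·2480 of feed at 0.943 water and removes 0.542 of that water:
0.542×0.943×(1−α)×2480 = 460.57
(1−α) = 460.57/1267.5 = 0.3634;  α = 0.6366.
Bypass flow = 0.6366×2480 = 1578.9 kg/h.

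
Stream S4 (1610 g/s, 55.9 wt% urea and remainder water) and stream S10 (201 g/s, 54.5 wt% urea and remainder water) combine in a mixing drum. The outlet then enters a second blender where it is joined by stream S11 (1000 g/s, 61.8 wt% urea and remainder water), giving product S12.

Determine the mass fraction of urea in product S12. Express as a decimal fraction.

0.5790

Overall, product flow = 2811 g/s.
urea in = 1610×0.559 + 201×0.545 + 1000×0.618 = 1627.5 g/s.
urea fraction in S12 = 0.5790.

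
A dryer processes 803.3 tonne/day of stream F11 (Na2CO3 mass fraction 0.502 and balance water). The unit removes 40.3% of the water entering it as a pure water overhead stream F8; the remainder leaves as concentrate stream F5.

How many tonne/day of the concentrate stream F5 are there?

water entering = 803.3×0.498 = 400.04 tonne/day; overhead removed = 0.403×400.04 = 161.22 tonne/day.
Concentrate = 803.3 − 161.22 = 642.08 tonne/day.

642.1 tonne/day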